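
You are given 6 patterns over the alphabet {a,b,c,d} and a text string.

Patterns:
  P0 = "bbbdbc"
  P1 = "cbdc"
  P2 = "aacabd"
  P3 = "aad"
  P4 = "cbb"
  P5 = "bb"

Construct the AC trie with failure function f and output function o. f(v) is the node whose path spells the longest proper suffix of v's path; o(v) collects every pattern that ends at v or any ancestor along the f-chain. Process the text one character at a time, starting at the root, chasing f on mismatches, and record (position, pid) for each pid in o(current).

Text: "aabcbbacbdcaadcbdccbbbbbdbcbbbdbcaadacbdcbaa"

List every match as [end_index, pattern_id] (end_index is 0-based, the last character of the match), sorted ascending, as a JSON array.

Build automaton:
Trie nodes:
  0='ε' goto a→11 b→1 c→7
  1='b' goto b→2
  2='bb' goto b→3  ←P5
  3='bbb' goto d→4
  4='bbbd' goto b→5
  5='bbbdb' goto c→6
  6='bbbdbc' goto ·  ←P0
  7='c' goto b→8
  8='cb' goto b→18 d→9
  9='cbd' goto c→10
  10='cbdc' goto ·  ←P1
  11='a' goto a→12
  12='aa' goto c→13 d→17
  13='aac' goto a→14
  14='aaca' goto b→15
  15='aacab' goto d→16
  16='aacabd' goto ·  ←P2
  17='aad' goto ·  ←P3
  18='cbb' goto ·  ←P4

BFS fail/out derivation:
  n1('b'): parent n0 fail=0; on 'b' 0 → fail=0;  out ∅∪∅=∅
  n7('c'): parent n0 fail=0; on 'c' 0 → fail=0;  out ∅∪∅=∅
  n11('a'): parent n0 fail=0; on 'a' 0 → fail=0;  out ∅∪∅=∅
  n2('bb'): parent n1 fail=0; on 'b' 0 → fail=1;  out {5}∪∅={5}
  n8('cb'): parent n7 fail=0; on 'b' 0 → fail=1;  out ∅∪∅=∅
  n12('aa'): parent n11 fail=0; on 'a' 0 → fail=11;  out ∅∪∅=∅
  n3('bbb'): parent n2 fail=1; on 'b' 1 → fail=2;  out ∅∪{5}={5}
  n9('cbd'): parent n8 fail=1; on 'd' 1→0 → fail=0;  out ∅∪∅=∅
  n13('aac'): parent n12 fail=11; on 'c' 11→0 → fail=7;  out ∅∪∅=∅
  n17('aad'): parent n12 fail=11; on 'd' 11→0 → fail=0;  out {3}∪∅={3}
  n18('cbb'): parent n8 fail=1; on 'b' 1 → fail=2;  out {4}∪{5}={4,5}
  n4('bbbd'): parent n3 fail=2; on 'd' 2→1→0 → fail=0;  out ∅∪∅=∅
  n10('cbdc'): parent n9 fail=0; on 'c' 0 → fail=7;  out {1}∪∅={1}
  n14('aaca'): parent n13 fail=7; on 'a' 7→0 → fail=11;  out ∅∪∅=∅
  n5('bbbdb'): parent n4 fail=0; on 'b' 0 → fail=1;  out ∅∪∅=∅
  n15('aacab'): parent n14 fail=11; on 'b' 11→0 → fail=1;  out ∅∪∅=∅
  n6('bbbdbc'): parent n5 fail=1; on 'c' 1→0 → fail=7;  out {0}∪∅={0}
  n16('aacabd'): parent n15 fail=1; on 'd' 1→0 → fail=0;  out {2}∪∅={2}

Scan:
i=0 'a': node 0→11
i=1 'a': node 11→12
i=2 'b': node 12→1 (via fail)
i=3 'c': node 1→7 (via fail)
i=4 'b': node 7→8
i=5 'b': node 8→18  ** P4@[3:5],P5@[4:5]
i=6 'a': node 18→11 (via fail)
i=7 'c': node 11→7 (via fail)
i=8 'b': node 7→8
i=9 'd': node 8→9
i=10 'c': node 9→10  ** P1@[7:10]
i=11 'a': node 10→11 (via fail)
i=12 'a': node 11→12
i=13 'd': node 12→17  ** P3@[11:13]
i=14 'c': node 17→7 (via fail)
i=15 'b': node 7→8
i=16 'd': node 8→9
i=17 'c': node 9→10  ** P1@[14:17]
i=18 'c': node 10→7 (via fail)
i=19 'b': node 7→8
i=20 'b': node 8→18  ** P4@[18:20],P5@[19:20]
i=21 'b': node 18→3 (via fail)  ** P5@[20:21]
i=22 'b': node 3→3 (via fail)  ** P5@[21:22]
i=23 'b': node 3→3 (via fail)  ** P5@[22:23]
i=24 'd': node 3→4
i=25 'b': node 4→5
i=26 'c': node 5→6  ** P0@[21:26]
i=27 'b': node 6→8 (via fail)
i=28 'b': node 8→18  ** P4@[26:28],P5@[27:28]
i=29 'b': node 18→3 (via fail)  ** P5@[28:29]
i=30 'd': node 3→4
i=31 'b': node 4→5
i=32 'c': node 5→6  ** P0@[27:32]
i=33 'a': node 6→11 (via fail)
i=34 'a': node 11→12
i=35 'd': node 12→17  ** P3@[33:35]
i=36 'a': node 17→11 (via fail)
i=37 'c': node 11→7 (via fail)
i=38 'b': node 7→8
i=39 'd': node 8→9
i=40 'c': node 9→10  ** P1@[37:40]
i=41 'b': node 10→8 (via fail)
i=42 'a': node 8→11 (via fail)
i=43 'a': node 11→12

All matches (sorted): [[5,4],[5,5],[10,1],[13,3],[17,1],[20,4],[20,5],[21,5],[22,5],[23,5],[26,0],[28,4],[28,5],[29,5],[32,0],[35,3],[40,1]]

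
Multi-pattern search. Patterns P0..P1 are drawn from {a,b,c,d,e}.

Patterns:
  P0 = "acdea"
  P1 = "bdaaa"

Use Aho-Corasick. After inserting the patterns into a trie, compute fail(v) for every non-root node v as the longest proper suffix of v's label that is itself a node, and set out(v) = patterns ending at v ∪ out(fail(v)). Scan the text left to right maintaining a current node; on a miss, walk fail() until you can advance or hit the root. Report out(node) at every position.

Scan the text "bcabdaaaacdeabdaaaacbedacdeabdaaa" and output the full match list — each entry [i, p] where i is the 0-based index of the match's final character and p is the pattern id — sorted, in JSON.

Build automaton:
Trie nodes:
  0='ε' goto a→1 b→6
  1='a' goto c→2
  2='ac' goto d→3
  3='acd' goto e→4
  4='acde' goto a→5
  5='acdea' goto ·  ←P0
  6='b' goto d→7
  7='bd' goto a→8
  8='bda' goto a→9
  9='bdaa' goto a→10
  10='bdaaa' goto ·  ←P1

Failure links (BFS by depth):
  n1('a'): parent n0 fail=0; on 'a' 0 → fail=0;  out ∅∪∅=∅
  n6('b'): parent n0 fail=0; on 'b' 0 → fail=0;  out ∅∪∅=∅
  n2('ac'): parent n1 fail=0; on 'c' 0 → fail=0;  out ∅∪∅=∅
  n7('bd'): parent n6 fail=0; on 'd' 0 → fail=0;  out ∅∪∅=∅
  n3('acd'): parent n2 fail=0; on 'd' 0 → fail=0;  out ∅∪∅=∅
  n8('bda'): parent n7 fail=0; on 'a' 0 → fail=1;  out ∅∪∅=∅
  n4('acde'): parent n3 fail=0; on 'e' 0 → fail=0;  out ∅∪∅=∅
  n9('bdaa'): parent n8 fail=1; on 'a' 1→0 → fail=1;  out ∅∪∅=∅
  n5('acdea'): parent n4 fail=0; on 'a' 0 → fail=1;  out {0}∪∅={0}
  n10('bdaaa'): parent n9 fail=1; on 'a' 1→0 → fail=1;  out {1}∪∅={1}

Run:
pos 0 'b': at 6
pos 1 'c': at 0 (fail-walked)
pos 2 'a': at 1
pos 3 'b': at 6 (fail-walked)
pos 4 'd': at 7
pos 5 'a': at 8
pos 6 'a': at 9
pos 7 'a': at 10  → match P1@[3:7]
pos 8 'a': at 1 (fail-walked)
pos 9 'c': at 2
pos 10 'd': at 3
pos 11 'e': at 4
pos 12 'a': at 5  → match P0@[8:12]
pos 13 'b': at 6 (fail-walked)
pos 14 'd': at 7
pos 15 'a': at 8
pos 16 'a': at 9
pos 17 'a': at 10  → match P1@[13:17]
pos 18 'a': at 1 (fail-walked)
pos 19 'c': at 2
pos 20 'b': at 6 (fail-walked)
pos 21 'e': at 0 (fail-walked)
pos 22 'd': at 0
pos 23 'a': at 1
pos 24 'c': at 2
pos 25 'd': at 3
pos 26 'e': at 4
pos 27 'a': at 5  → match P0@[23:27]
pos 28 'b': at 6 (fail-walked)
pos 29 'd': at 7
pos 30 'a': at 8
pos 31 'a': at 9
pos 32 'a': at 10  → match P1@[28:32]

Matches: [[7,1],[12,0],[17,1],[27,0],[32,1]]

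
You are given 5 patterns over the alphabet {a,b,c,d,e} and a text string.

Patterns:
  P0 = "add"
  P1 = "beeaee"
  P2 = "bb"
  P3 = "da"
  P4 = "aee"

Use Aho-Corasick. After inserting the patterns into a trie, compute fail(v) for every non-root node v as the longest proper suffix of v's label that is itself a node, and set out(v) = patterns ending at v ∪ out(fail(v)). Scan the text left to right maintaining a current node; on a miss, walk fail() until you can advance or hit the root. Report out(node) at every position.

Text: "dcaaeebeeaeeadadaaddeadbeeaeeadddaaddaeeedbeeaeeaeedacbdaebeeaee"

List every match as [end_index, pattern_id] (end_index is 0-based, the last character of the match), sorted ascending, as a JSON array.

Build automaton:
Trie nodes:
  n0 'ε': a→1 b→4 d→11
  n1 'a': d→2 e→13
  n2 'ad': d→3
  n3 'add': ·  [P0 ends]
  n4 'b': b→10 e→5
  n5 'be': e→6
  n6 'bee': a→7
  n7 'beea': e→8
  n8 'beeae': e→9
  n9 'beeaee': ·  [P1 ends]
  n10 'bb': ·  [P2 ends]
  n11 'd': a→12
  n12 'da': ·  [P3 ends]
  n13 'ae': e→14
  n14 'aee': ·  [P4 ends]

Failure links (BFS by depth):
  fail(1) 'a': from fail(0)=0 chase 'a': 0 ⇒ 0;  out=∅∪out(0)=∅
  fail(4) 'b': from fail(0)=0 chase 'b': 0 ⇒ 0;  out=∅∪out(0)=∅
  fail(11) 'd': from fail(0)=0 chase 'd': 0 ⇒ 0;  out=∅∪out(0)=∅
  fail(2) 'ad': from fail(1)=0 chase 'd': 0 ⇒ 11;  out=∅∪out(11)=∅
  fail(5) 'be': from fail(4)=0 chase 'e': 0 ⇒ 0;  out=∅∪out(0)=∅
  fail(10) 'bb': from fail(4)=0 chase 'b': 0 ⇒ 4;  out={2}∪out(4)={2}
  fail(12) 'da': from fail(11)=0 chase 'a': 0 ⇒ 1;  out={3}∪out(1)={3}
  fail(13) 'ae': from fail(1)=0 chase 'e': 0 ⇒ 0;  out=∅∪out(0)=∅
  fail(3) 'add': from fail(2)=11 chase 'd': 11→0 ⇒ 11;  out={0}∪out(11)={0}
  fail(6) 'bee': from fail(5)=0 chase 'e': 0 ⇒ 0;  out=∅∪out(0)=∅
  fail(14) 'aee': from fail(13)=0 chase 'e': 0 ⇒ 0;  out={4}∪out(0)={4}
  fail(7) 'beea': from fail(6)=0 chase 'a': 0 ⇒ 1;  out=∅∪out(1)=∅
  fail(8) 'beeae': from fail(7)=1 chase 'e': 1 ⇒ 13;  out=∅∪out(13)=∅
  fail(9) 'beeaee': from fail(8)=13 chase 'e': 13 ⇒ 14;  out={1}∪out(14)={1,4}

Run:
[0] read 'd'  n0⇒n11
[1] read 'c'  n11⇒n0 ·f
[2] read 'a'  n0⇒n1
[3] read 'a'  n1⇒n1 ·f
[4] read 'e'  n1⇒n13
[5] read 'e'  n13⇒n14  emit P4@[3:5]
[6] read 'b'  n14⇒n4 ·f
[7] read 'e'  n4⇒n5
[8] read 'e'  n5⇒n6
[9] read 'a'  n6⇒n7
[10] read 'e'  n7⇒n8
[11] read 'e'  n8⇒n9  emit P1@[6:11],P4@[9:11]
[12] read 'a'  n9⇒n1 ·f
[13] read 'd'  n1⇒n2
[14] read 'a'  n2⇒n12 ·f  emit P3@[13:14]
[15] read 'd'  n12⇒n2 ·f
[16] read 'a'  n2⇒n12 ·f  emit P3@[15:16]
[17] read 'a'  n12⇒n1 ·f
[18] read 'd'  n1⇒n2
[19] read 'd'  n2⇒n3  emit P0@[17:19]
[20] read 'e'  n3⇒n0 ·f
[21] read 'a'  n0⇒n1
[22] read 'd'  n1⇒n2
[23] read 'b'  n2⇒n4 ·f
[24] read 'e'  n4⇒n5
[25] read 'e'  n5⇒n6
[26] read 'a'  n6⇒n7
[27] read 'e'  n7⇒n8
[28] read 'e'  n8⇒n9  emit P1@[23:28],P4@[26:28]
[29] read 'a'  n9⇒n1 ·f
[30] read 'd'  n1⇒n2
[31] read 'd'  n2⇒n3  emit P0@[29:31]
[32] read 'd'  n3⇒n11 ·f
[33] read 'a'  n11⇒n12  emit P3@[32:33]
[34] read 'a'  n12⇒n1 ·f
[35] read 'd'  n1⇒n2
[36] read 'd'  n2⇒n3  emit P0@[34:36]
[37] read 'a'  n3⇒n12 ·f  emit P3@[36:37]
[38] read 'e'  n12⇒n13 ·f
[39] read 'e'  n13⇒n14  emit P4@[37:39]
[40] read 'e'  n14⇒n0 ·f
[41] read 'd'  n0⇒n11
[42] read 'b'  n11⇒n4 ·f
[43] read 'e'  n4⇒n5
[44] read 'e'  n5⇒n6
[45] read 'a'  n6⇒n7
[46] read 'e'  n7⇒n8
[47] read 'e'  n8⇒n9  emit P1@[42:47],P4@[45:47]
[48] read 'a'  n9⇒n1 ·f
[49] read 'e'  n1⇒n13
[50] read 'e'  n13⇒n14  emit P4@[48:50]
[51] read 'd'  n14⇒n11 ·f
[52] read 'a'  n11⇒n12  emit P3@[51:52]
[53] read 'c'  n12⇒n0 ·f
[54] read 'b'  n0⇒n4
[55] read 'd'  n4⇒n11 ·f
[56] read 'a'  n11⇒n12  emit P3@[55:56]
[57] read 'e'  n12⇒n13 ·f
[58] read 'b'  n13⇒n4 ·f
[59] read 'e'  n4⇒n5
[60] read 'e'  n5⇒n6
[61] read 'a'  n6⇒n7
[62] read 'e'  n7⇒n8
[63] read 'e'  n8⇒n9  emit P1@[58:63],P4@[61:63]

Matches: [[5,4],[11,1],[11,4],[14,3],[16,3],[19,0],[28,1],[28,4],[31,0],[33,3],[36,0],[37,3],[39,4],[47,1],[47,4],[50,4],[52,3],[56,3],[63,1],[63,4]]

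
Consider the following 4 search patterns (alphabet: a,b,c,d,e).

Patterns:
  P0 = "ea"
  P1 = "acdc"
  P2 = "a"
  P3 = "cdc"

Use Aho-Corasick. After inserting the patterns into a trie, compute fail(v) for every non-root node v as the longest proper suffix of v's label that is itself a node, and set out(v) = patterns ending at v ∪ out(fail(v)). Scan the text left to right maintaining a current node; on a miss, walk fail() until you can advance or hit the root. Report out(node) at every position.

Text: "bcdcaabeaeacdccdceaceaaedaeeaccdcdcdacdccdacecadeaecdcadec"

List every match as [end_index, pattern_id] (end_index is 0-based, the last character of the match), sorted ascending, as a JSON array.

Construct AC machine:
Trie (insert patterns):
  n0 'ε': a→3 c→7 e→1
  n1 'e': a→2
  n2 'ea': ·  ←P0
  n3 'a': c→4  ←P2
  n4 'ac': d→5
  n5 'acd': c→6
  n6 'acdc': ·  ←P1
  n7 'c': d→8
  n8 'cd': c→9
  n9 'cdc': ·  ←P3

Failure links (BFS by depth):
  n1('e'): parent n0 fail=0; on 'e' 0 → fail=0;  out ∅∪∅=∅
  n3('a'): parent n0 fail=0; on 'a' 0 → fail=0;  out {2}∪∅={2}
  n7('c'): parent n0 fail=0; on 'c' 0 → fail=0;  out ∅∪∅=∅
  n2('ea'): parent n1 fail=0; on 'a' 0 → fail=3;  out {0}∪{2}={0,2}
  n4('ac'): parent n3 fail=0; on 'c' 0 → fail=7;  out ∅∪∅=∅
  n8('cd'): parent n7 fail=0; on 'd' 0 → fail=0;  out ∅∪∅=∅
  n5('acd'): parent n4 fail=7; on 'd' 7 → fail=8;  out ∅∪∅=∅
  n9('cdc'): parent n8 fail=0; on 'c' 0 → fail=7;  out {3}∪∅={3}
  n6('acdc'): parent n5 fail=8; on 'c' 8 → fail=9;  out {1}∪{3}={1,3}

Scan:
i=0 'b': node 0→0
i=1 'c': node 0→7
i=2 'd': node 7→8
i=3 'c': node 8→9  → match P3@[1:3]
i=4 'a': node 9→3 (via fail)  → match P2@[4:4]
i=5 'a': node 3→3 (via fail)  → match P2@[5:5]
i=6 'b': node 3→0 (via fail)
i=7 'e': node 0→1
i=8 'a': node 1→2  → match P0@[7:8],P2@[8:8]
i=9 'e': node 2→1 (via fail)
i=10 'a': node 1→2  → match P0@[9:10],P2@[10:10]
i=11 'c': node 2→4 (via fail)
i=12 'd': node 4→5
i=13 'c': node 5→6  → match P1@[10:13],P3@[11:13]
i=14 'c': node 6→7 (via fail)
i=15 'd': node 7→8
i=16 'c': node 8→9  → match P3@[14:16]
i=17 'e': node 9→1 (via fail)
i=18 'a': node 1→2  → match P0@[17:18],P2@[18:18]
i=19 'c': node 2→4 (via fail)
i=20 'e': node 4→1 (via fail)
i=21 'a': node 1→2  → match P0@[20:21],P2@[21:21]
i=22 'a': node 2→3 (via fail)  → match P2@[22:22]
i=23 'e': node 3→1 (via fail)
i=24 'd': node 1→0 (via fail)
i=25 'a': node 0→3  → match P2@[25:25]
i=26 'e': node 3→1 (via fail)
i=27 'e': node 1→1 (via fail)
i=28 'a': node 1→2  → match P0@[27:28],P2@[28:28]
i=29 'c': node 2→4 (via fail)
i=30 'c': node 4→7 (via fail)
i=31 'd': node 7→8
i=32 'c': node 8→9  → match P3@[30:32]
i=33 'd': node 9→8 (via fail)
i=34 'c': node 8→9  → match P3@[32:34]
i=35 'd': node 9→8 (via fail)
i=36 'a': node 8→3 (via fail)  → match P2@[36:36]
i=37 'c': node 3→4
i=38 'd': node 4→5
i=39 'c': node 5→6  → match P1@[36:39],P3@[37:39]
i=40 'c': node 6→7 (via fail)
i=41 'd': node 7→8
i=42 'a': node 8→3 (via fail)  → match P2@[42:42]
i=43 'c': node 3→4
i=44 'e': node 4→1 (via fail)
i=45 'c': node 1→7 (via fail)
i=46 'a': node 7→3 (via fail)  → match P2@[46:46]
i=47 'd': node 3→0 (via fail)
i=48 'e': node 0→1
i=49 'a': node 1→2  → match P0@[48:49],P2@[49:49]
i=50 'e': node 2→1 (via fail)
i=51 'c': node 1→7 (via fail)
i=52 'd': node 7→8
i=53 'c': node 8→9  → match P3@[51:53]
i=54 'a': node 9→3 (via fail)  → match P2@[54:54]
i=55 'd': node 3→0 (via fail)
i=56 'e': node 0→1
i=57 'c': node 1→7 (via fail)

Matches: [[3,3],[4,2],[5,2],[8,0],[8,2],[10,0],[10,2],[13,1],[13,3],[16,3],[18,0],[18,2],[21,0],[21,2],[22,2],[25,2],[28,0],[28,2],[32,3],[34,3],[36,2],[39,1],[39,3],[42,2],[46,2],[49,0],[49,2],[53,3],[54,2]]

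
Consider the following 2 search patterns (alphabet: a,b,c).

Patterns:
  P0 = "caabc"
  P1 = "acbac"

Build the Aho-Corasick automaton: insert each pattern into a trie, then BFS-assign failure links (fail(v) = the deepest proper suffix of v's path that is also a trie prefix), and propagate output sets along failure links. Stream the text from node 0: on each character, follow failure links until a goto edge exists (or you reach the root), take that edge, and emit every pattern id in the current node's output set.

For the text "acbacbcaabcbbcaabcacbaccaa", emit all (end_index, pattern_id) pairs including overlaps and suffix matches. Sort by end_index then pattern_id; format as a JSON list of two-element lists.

Build automaton:
Trie nodes:
  n0 'ε': a→6 c→1
  n1 'c': a→2
  n2 'ca': a→3
  n3 'caa': b→4
  n4 'caab': c→5
  n5 'caabc': ·  ←P0
  n6 'a': c→7
  n7 'ac': b→8
  n8 'acb': a→9
  n9 'acba': c→10
  n10 'acbac': ·  ←P1

Failure links (BFS by depth):
  n1('c'): parent n0 fail=0; on 'c' 0 → fail=0;  out ∅∪∅=∅
  n6('a'): parent n0 fail=0; on 'a' 0 → fail=0;  out ∅∪∅=∅
  n2('ca'): parent n1 fail=0; on 'a' 0 → fail=6;  out ∅∪∅=∅
  n7('ac'): parent n6 fail=0; on 'c' 0 → fail=1;  out ∅∪∅=∅
  n3('caa'): parent n2 fail=6; on 'a' 6→0 → fail=6;  out ∅∪∅=∅
  n8('acb'): parent n7 fail=1; on 'b' 1→0 → fail=0;  out ∅∪∅=∅
  n4('caab'): parent n3 fail=6; on 'b' 6→0 → fail=0;  out ∅∪∅=∅
  n9('acba'): parent n8 fail=0; on 'a' 0 → fail=6;  out ∅∪∅=∅
  n5('caabc'): parent n4 fail=0; on 'c' 0 → fail=1;  out {0}∪∅={0}
  n10('acbac'): parent n9 fail=6; on 'c' 6 → fail=7;  out {1}∪∅={1}

Text stream:
[0] read 'a'  n0⇒n6
[1] read 'c'  n6⇒n7
[2] read 'b'  n7⇒n8
[3] read 'a'  n8⇒n9
[4] read 'c'  n9⇒n10  → match P1@[0:4]
[5] read 'b'  n10⇒n8 ·f
[6] read 'c'  n8⇒n1 ·f
[7] read 'a'  n1⇒n2
[8] read 'a'  n2⇒n3
[9] read 'b'  n3⇒n4
[10] read 'c'  n4⇒n5  → match P0@[6:10]
[11] read 'b'  n5⇒n0 ·f
[12] read 'b'  n0⇒n0
[13] read 'c'  n0⇒n1
[14] read 'a'  n1⇒n2
[15] read 'a'  n2⇒n3
[16] read 'b'  n3⇒n4
[17] read 'c'  n4⇒n5  → match P0@[13:17]
[18] read 'a'  n5⇒n2 ·f
[19] read 'c'  n2⇒n7 ·f
[20] read 'b'  n7⇒n8
[21] read 'a'  n8⇒n9
[22] read 'c'  n9⇒n10  → match P1@[18:22]
[23] read 'c'  n10⇒n1 ·f
[24] read 'a'  n1⇒n2
[25] read 'a'  n2⇒n3

Matches: [[4,1],[10,0],[17,0],[22,1]]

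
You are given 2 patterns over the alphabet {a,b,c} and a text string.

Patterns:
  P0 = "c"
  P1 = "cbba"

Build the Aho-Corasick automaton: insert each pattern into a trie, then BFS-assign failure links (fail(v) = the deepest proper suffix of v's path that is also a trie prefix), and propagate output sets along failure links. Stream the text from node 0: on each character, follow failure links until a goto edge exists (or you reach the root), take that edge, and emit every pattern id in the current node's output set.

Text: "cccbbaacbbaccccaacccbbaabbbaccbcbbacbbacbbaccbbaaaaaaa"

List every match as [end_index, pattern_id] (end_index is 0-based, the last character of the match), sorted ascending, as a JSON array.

Build:
Trie (insert patterns):
  0='ε' goto c→1
  1='c' goto b→2  ←P0
  2='cb' goto b→3
  3='cbb' goto a→4
  4='cbba' goto ·  ←P1

BFS fail/out derivation:
  n1('c'): parent n0 fail=0; on 'c' 0 → fail=0;  out {0}∪∅={0}
  n2('cb'): parent n1 fail=0; on 'b' 0 → fail=0;  out ∅∪∅=∅
  n3('cbb'): parent n2 fail=0; on 'b' 0 → fail=0;  out ∅∪∅=∅
  n4('cbba'): parent n3 fail=0; on 'a' 0 → fail=0;  out {1}∪∅={1}

Text stream:
i=0 'c': node 0→1  ** P0@[0:0]
i=1 'c': node 1→1 ·f  ** P0@[1:1]
i=2 'c': node 1→1 ·f  ** P0@[2:2]
i=3 'b': node 1→2
i=4 'b': node 2→3
i=5 'a': node 3→4  ** P1@[2:5]
i=6 'a': node 4→0 ·f
i=7 'c': node 0→1  ** P0@[7:7]
i=8 'b': node 1→2
i=9 'b': node 2→3
i=10 'a': node 3→4  ** P1@[7:10]
i=11 'c': node 4→1 ·f  ** P0@[11:11]
i=12 'c': node 1→1 ·f  ** P0@[12:12]
i=13 'c': node 1→1 ·f  ** P0@[13:13]
i=14 'c': node 1→1 ·f  ** P0@[14:14]
i=15 'a': node 1→0 ·f
i=16 'a': node 0→0
i=17 'c': node 0→1  ** P0@[17:17]
i=18 'c': node 1→1 ·f  ** P0@[18:18]
i=19 'c': node 1→1 ·f  ** P0@[19:19]
i=20 'b': node 1→2
i=21 'b': node 2→3
i=22 'a': node 3→4  ** P1@[19:22]
i=23 'a': node 4→0 ·f
i=24 'b': node 0→0
i=25 'b': node 0→0
i=26 'b': node 0→0
i=27 'a': node 0→0
i=28 'c': node 0→1  ** P0@[28:28]
i=29 'c': node 1→1 ·f  ** P0@[29:29]
i=30 'b': node 1→2
i=31 'c': node 2→1 ·f  ** P0@[31:31]
i=32 'b': node 1→2
i=33 'b': node 2→3
i=34 'a': node 3→4  ** P1@[31:34]
i=35 'c': node 4→1 ·f  ** P0@[35:35]
i=36 'b': node 1→2
i=37 'b': node 2→3
i=38 'a': node 3→4  ** P1@[35:38]
i=39 'c': node 4→1 ·f  ** P0@[39:39]
i=40 'b': node 1→2
i=41 'b': node 2→3
i=42 'a': node 3→4  ** P1@[39:42]
i=43 'c': node 4→1 ·f  ** P0@[43:43]
i=44 'c': node 1→1 ·f  ** P0@[44:44]
i=45 'b': node 1→2
i=46 'b': node 2→3
i=47 'a': node 3→4  ** P1@[44:47]
i=48 'a': node 4→0 ·f
i=49 'a': node 0→0
i=50 'a': node 0→0
i=51 'a': node 0→0
i=52 'a': node 0→0
i=53 'a': node 0→0

Matches: [[0,0],[1,0],[2,0],[5,1],[7,0],[10,1],[11,0],[12,0],[13,0],[14,0],[17,0],[18,0],[19,0],[22,1],[28,0],[29,0],[31,0],[34,1],[35,0],[38,1],[39,0],[42,1],[43,0],[44,0],[47,1]]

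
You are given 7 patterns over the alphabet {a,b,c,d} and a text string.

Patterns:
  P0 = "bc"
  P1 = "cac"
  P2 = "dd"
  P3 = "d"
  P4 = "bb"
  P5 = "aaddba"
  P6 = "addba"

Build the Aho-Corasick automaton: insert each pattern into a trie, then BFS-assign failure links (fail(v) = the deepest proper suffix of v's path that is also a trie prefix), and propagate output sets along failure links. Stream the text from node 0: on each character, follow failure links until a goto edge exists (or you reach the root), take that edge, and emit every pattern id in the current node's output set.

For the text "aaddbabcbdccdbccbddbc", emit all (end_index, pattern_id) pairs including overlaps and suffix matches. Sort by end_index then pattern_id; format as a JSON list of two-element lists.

Construct AC machine:
Trie (insert patterns):
  0='ε' goto a→9 b→1 c→3 d→6
  1='b' goto b→8 c→2
  2='bc' goto ·  [P0 ends]
  3='c' goto a→4
  4='ca' goto c→5
  5='cac' goto ·  [P1 ends]
  6='d' goto d→7  [P3 ends]
  7='dd' goto ·  [P2 ends]
  8='bb' goto ·  [P4 ends]
  9='a' goto a→10 d→15
  10='aa' goto d→11
  11='aad' goto d→12
  12='aadd' goto b→13
  13='aaddb' goto a→14
  14='aaddba' goto ·  [P5 ends]
  15='ad' goto d→16
  16='add' goto b→17
  17='addb' goto a→18
  18='addba' goto ·  [P6 ends]

BFS fail/out derivation:
  fail(1) 'b': from fail(0)=0 chase 'b': 0 ⇒ 0;  out=∅∪out(0)=∅
  fail(3) 'c': from fail(0)=0 chase 'c': 0 ⇒ 0;  out=∅∪out(0)=∅
  fail(6) 'd': from fail(0)=0 chase 'd': 0 ⇒ 0;  out={3}∪out(0)={3}
  fail(9) 'a': from fail(0)=0 chase 'a': 0 ⇒ 0;  out=∅∪out(0)=∅
  fail(2) 'bc': from fail(1)=0 chase 'c': 0 ⇒ 3;  out={0}∪out(3)={0}
  fail(4) 'ca': from fail(3)=0 chase 'a': 0 ⇒ 9;  out=∅∪out(9)=∅
  fail(7) 'dd': from fail(6)=0 chase 'd': 0 ⇒ 6;  out={2}∪out(6)={2,3}
  fail(8) 'bb': from fail(1)=0 chase 'b': 0 ⇒ 1;  out={4}∪out(1)={4}
  fail(10) 'aa': from fail(9)=0 chase 'a': 0 ⇒ 9;  out=∅∪out(9)=∅
  fail(15) 'ad': from fail(9)=0 chase 'd': 0 ⇒ 6;  out=∅∪out(6)={3}
  fail(5) 'cac': from fail(4)=9 chase 'c': 9→0 ⇒ 3;  out={1}∪out(3)={1}
  fail(11) 'aad': from fail(10)=9 chase 'd': 9 ⇒ 15;  out=∅∪out(15)={3}
  fail(16) 'add': from fail(15)=6 chase 'd': 6 ⇒ 7;  out=∅∪out(7)={2,3}
  fail(12) 'aadd': from fail(11)=15 chase 'd': 15 ⇒ 16;  out=∅∪out(16)={2,3}
  fail(17) 'addb': from fail(16)=7 chase 'b': 7→6→0 ⇒ 1;  out=∅∪out(1)=∅
  fail(13) 'aaddb': from fail(12)=16 chase 'b': 16 ⇒ 17;  out=∅∪out(17)=∅
  fail(18) 'addba': from fail(17)=1 chase 'a': 1→0 ⇒ 9;  out={6}∪out(9)={6}
  fail(14) 'aaddba': from fail(13)=17 chase 'a': 17 ⇒ 18;  out={5}∪out(18)={5,6}

Run:
i=0 'a': node 0→9
i=1 'a': node 9→10
i=2 'd': node 10→11  → match P3@[2:2]
i=3 'd': node 11→12  → match P2@[2:3],P3@[3:3]
i=4 'b': node 12→13
i=5 'a': node 13→14  → match P5@[0:5],P6@[1:5]
i=6 'b': node 14→1 (via fail)
i=7 'c': node 1→2  → match P0@[6:7]
i=8 'b': node 2→1 (via fail)
i=9 'd': node 1→6 (via fail)  → match P3@[9:9]
i=10 'c': node 6→3 (via fail)
i=11 'c': node 3→3 (via fail)
i=12 'd': node 3→6 (via fail)  → match P3@[12:12]
i=13 'b': node 6→1 (via fail)
i=14 'c': node 1→2  → match P0@[13:14]
i=15 'c': node 2→3 (via fail)
i=16 'b': node 3→1 (via fail)
i=17 'd': node 1→6 (via fail)  → match P3@[17:17]
i=18 'd': node 6→7  → match P2@[17:18],P3@[18:18]
i=19 'b': node 7→1 (via fail)
i=20 'c': node 1→2  → match P0@[19:20]

All matches (sorted): [[2,3],[3,2],[3,3],[5,5],[5,6],[7,0],[9,3],[12,3],[14,0],[17,3],[18,2],[18,3],[20,0]]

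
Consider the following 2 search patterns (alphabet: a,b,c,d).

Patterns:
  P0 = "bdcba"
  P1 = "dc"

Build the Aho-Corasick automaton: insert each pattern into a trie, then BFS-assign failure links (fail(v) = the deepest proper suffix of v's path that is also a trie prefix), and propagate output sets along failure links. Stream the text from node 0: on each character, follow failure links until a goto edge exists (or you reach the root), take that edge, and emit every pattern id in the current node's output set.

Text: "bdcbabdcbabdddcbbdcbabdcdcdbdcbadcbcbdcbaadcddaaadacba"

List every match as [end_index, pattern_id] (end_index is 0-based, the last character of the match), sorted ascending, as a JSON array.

Build:
Trie nodes:
  n0 'ε': b→1 d→6
  n1 'b': d→2
  n2 'bd': c→3
  n3 'bdc': b→4
  n4 'bdcb': a→5
  n5 'bdcba': ·  ←P0
  n6 'd': c→7
  n7 'dc': ·  ←P1

Failure links (BFS by depth):
  fail(1) 'b': from fail(0)=0 chase 'b': 0 ⇒ 0;  out=∅∪out(0)=∅
  fail(6) 'd': from fail(0)=0 chase 'd': 0 ⇒ 0;  out=∅∪out(0)=∅
  fail(2) 'bd': from fail(1)=0 chase 'd': 0 ⇒ 6;  out=∅∪out(6)=∅
  fail(7) 'dc': from fail(6)=0 chase 'c': 0 ⇒ 0;  out={1}∪out(0)={1}
  fail(3) 'bdc': from fail(2)=6 chase 'c': 6 ⇒ 7;  out=∅∪out(7)={1}
  fail(4) 'bdcb': from fail(3)=7 chase 'b': 7→0 ⇒ 1;  out=∅∪out(1)=∅
  fail(5) 'bdcba': from fail(4)=1 chase 'a': 1→0 ⇒ 0;  out={0}∪out(0)={0}

Scan:
[0] read 'b'  n0⇒n1
[1] read 'd'  n1⇒n2
[2] read 'c'  n2⇒n3  emit P1@[1:2]
[3] read 'b'  n3⇒n4
[4] read 'a'  n4⇒n5  emit P0@[0:4]
[5] read 'b'  n5⇒n1 ·f
[6] read 'd'  n1⇒n2
[7] read 'c'  n2⇒n3  emit P1@[6:7]
[8] read 'b'  n3⇒n4
[9] read 'a'  n4⇒n5  emit P0@[5:9]
[10] read 'b'  n5⇒n1 ·f
[11] read 'd'  n1⇒n2
[12] read 'd'  n2⇒n6 ·f
[13] read 'd'  n6⇒n6 ·f
[14] read 'c'  n6⇒n7  emit P1@[13:14]
[15] read 'b'  n7⇒n1 ·f
[16] read 'b'  n1⇒n1 ·f
[17] read 'd'  n1⇒n2
[18] read 'c'  n2⇒n3  emit P1@[17:18]
[19] read 'b'  n3⇒n4
[20] read 'a'  n4⇒n5  emit P0@[16:20]
[21] read 'b'  n5⇒n1 ·f
[22] read 'd'  n1⇒n2
[23] read 'c'  n2⇒n3  emit P1@[22:23]
[24] read 'd'  n3⇒n6 ·f
[25] read 'c'  n6⇒n7  emit P1@[24:25]
[26] read 'd'  n7⇒n6 ·f
[27] read 'b'  n6⇒n1 ·f
[28] read 'd'  n1⇒n2
[29] read 'c'  n2⇒n3  emit P1@[28:29]
[30] read 'b'  n3⇒n4
[31] read 'a'  n4⇒n5  emit P0@[27:31]
[32] read 'd'  n5⇒n6 ·f
[33] read 'c'  n6⇒n7  emit P1@[32:33]
[34] read 'b'  n7⇒n1 ·f
[35] read 'c'  n1⇒n0 ·f
[36] read 'b'  n0⇒n1
[37] read 'd'  n1⇒n2
[38] read 'c'  n2⇒n3  emit P1@[37:38]
[39] read 'b'  n3⇒n4
[40] read 'a'  n4⇒n5  emit P0@[36:40]
[41] read 'a'  n5⇒n0 ·f
[42] read 'd'  n0⇒n6
[43] read 'c'  n6⇒n7  emit P1@[42:43]
[44] read 'd'  n7⇒n6 ·f
[45] read 'd'  n6⇒n6 ·f
[46] read 'a'  n6⇒n0 ·f
[47] read 'a'  n0⇒n0
[48] read 'a'  n0⇒n0
[49] read 'd'  n0⇒n6
[50] read 'a'  n6⇒n0 ·f
[51] read 'c'  n0⇒n0
[52] read 'b'  n0⇒n1
[53] read 'a'  n1⇒n0 ·f

Matches: [[2,1],[4,0],[7,1],[9,0],[14,1],[18,1],[20,0],[23,1],[25,1],[29,1],[31,0],[33,1],[38,1],[40,0],[43,1]]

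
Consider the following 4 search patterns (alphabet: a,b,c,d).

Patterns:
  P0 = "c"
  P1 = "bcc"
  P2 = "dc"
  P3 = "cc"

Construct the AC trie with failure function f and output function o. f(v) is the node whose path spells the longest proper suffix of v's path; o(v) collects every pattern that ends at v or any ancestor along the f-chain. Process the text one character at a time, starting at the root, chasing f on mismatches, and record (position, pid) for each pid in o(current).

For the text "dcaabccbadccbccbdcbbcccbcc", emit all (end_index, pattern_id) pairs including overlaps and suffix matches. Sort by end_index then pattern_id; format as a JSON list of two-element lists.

Build automaton:
Trie nodes:
  0='ε' goto b→2 c→1 d→5
  1='c' goto c→7  ←P0
  2='b' goto c→3
  3='bc' goto c→4
  4='bcc' goto ·  ←P1
  5='d' goto c→6
  6='dc' goto ·  ←P2
  7='cc' goto ·  ←P3

Failure links (BFS by depth):
  fail(1) 'c': from fail(0)=0 chase 'c': 0 ⇒ 0;  out={0}∪out(0)={0}
  fail(2) 'b': from fail(0)=0 chase 'b': 0 ⇒ 0;  out=∅∪out(0)=∅
  fail(5) 'd': from fail(0)=0 chase 'd': 0 ⇒ 0;  out=∅∪out(0)=∅
  fail(3) 'bc': from fail(2)=0 chase 'c': 0 ⇒ 1;  out=∅∪out(1)={0}
  fail(6) 'dc': from fail(5)=0 chase 'c': 0 ⇒ 1;  out={2}∪out(1)={0,2}
  fail(7) 'cc': from fail(1)=0 chase 'c': 0 ⇒ 1;  out={3}∪out(1)={0,3}
  fail(4) 'bcc': from fail(3)=1 chase 'c': 1 ⇒ 7;  out={1}∪out(7)={0,1,3}

Scan:
pos 0 'd': at 5
pos 1 'c': at 6  ** P0@[1:1],P2@[0:1]
pos 2 'a': at 0 (fail-walked)
pos 3 'a': at 0
pos 4 'b': at 2
pos 5 'c': at 3  ** P0@[5:5]
pos 6 'c': at 4  ** P0@[6:6],P1@[4:6],P3@[5:6]
pos 7 'b': at 2 (fail-walked)
pos 8 'a': at 0 (fail-walked)
pos 9 'd': at 5
pos 10 'c': at 6  ** P0@[10:10],P2@[9:10]
pos 11 'c': at 7 (fail-walked)  ** P0@[11:11],P3@[10:11]
pos 12 'b': at 2 (fail-walked)
pos 13 'c': at 3  ** P0@[13:13]
pos 14 'c': at 4  ** P0@[14:14],P1@[12:14],P3@[13:14]
pos 15 'b': at 2 (fail-walked)
pos 16 'd': at 5 (fail-walked)
pos 17 'c': at 6  ** P0@[17:17],P2@[16:17]
pos 18 'b': at 2 (fail-walked)
pos 19 'b': at 2 (fail-walked)
pos 20 'c': at 3  ** P0@[20:20]
pos 21 'c': at 4  ** P0@[21:21],P1@[19:21],P3@[20:21]
pos 22 'c': at 7 (fail-walked)  ** P0@[22:22],P3@[21:22]
pos 23 'b': at 2 (fail-walked)
pos 24 'c': at 3  ** P0@[24:24]
pos 25 'c': at 4  ** P0@[25:25],P1@[23:25],P3@[24:25]

Matches: [[1,0],[1,2],[5,0],[6,0],[6,1],[6,3],[10,0],[10,2],[11,0],[11,3],[13,0],[14,0],[14,1],[14,3],[17,0],[17,2],[20,0],[21,0],[21,1],[21,3],[22,0],[22,3],[24,0],[25,0],[25,1],[25,3]]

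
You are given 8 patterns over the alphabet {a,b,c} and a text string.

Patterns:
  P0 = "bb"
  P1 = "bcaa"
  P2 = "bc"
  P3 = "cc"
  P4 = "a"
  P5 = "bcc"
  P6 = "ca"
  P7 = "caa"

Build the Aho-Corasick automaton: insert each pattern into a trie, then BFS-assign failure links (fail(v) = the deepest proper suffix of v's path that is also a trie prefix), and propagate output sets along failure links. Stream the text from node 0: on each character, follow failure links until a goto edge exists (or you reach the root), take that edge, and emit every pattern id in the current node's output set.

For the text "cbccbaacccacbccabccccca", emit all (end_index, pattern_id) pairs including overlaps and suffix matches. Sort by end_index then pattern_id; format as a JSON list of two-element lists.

Build automaton:
Trie nodes:
  0='ε' goto a→8 b→1 c→6
  1='b' goto b→2 c→3
  2='bb' goto ·  ←P0
  3='bc' goto a→4 c→9  ←P2
  4='bca' goto a→5
  5='bcaa' goto ·  ←P1
  6='c' goto a→10 c→7
  7='cc' goto ·  ←P3
  8='a' goto ·  ←P4
  9='bcc' goto ·  ←P5
  10='ca' goto a→11  ←P6
  11='caa' goto ·  ←P7

Failure links (BFS by depth):
  fail(1) 'b': from fail(0)=0 chase 'b': 0 ⇒ 0;  out=∅∪out(0)=∅
  fail(6) 'c': from fail(0)=0 chase 'c': 0 ⇒ 0;  out=∅∪out(0)=∅
  fail(8) 'a': from fail(0)=0 chase 'a': 0 ⇒ 0;  out={4}∪out(0)={4}
  fail(2) 'bb': from fail(1)=0 chase 'b': 0 ⇒ 1;  out={0}∪out(1)={0}
  fail(3) 'bc': from fail(1)=0 chase 'c': 0 ⇒ 6;  out={2}∪out(6)={2}
  fail(7) 'cc': from fail(6)=0 chase 'c': 0 ⇒ 6;  out={3}∪out(6)={3}
  fail(10) 'ca': from fail(6)=0 chase 'a': 0 ⇒ 8;  out={6}∪out(8)={4,6}
  fail(4) 'bca': from fail(3)=6 chase 'a': 6 ⇒ 10;  out=∅∪out(10)={4,6}
  fail(9) 'bcc': from fail(3)=6 chase 'c': 6 ⇒ 7;  out={5}∪out(7)={3,5}
  fail(11) 'caa': from fail(10)=8 chase 'a': 8→0 ⇒ 8;  out={7}∪out(8)={4,7}
  fail(5) 'bcaa': from fail(4)=10 chase 'a': 10 ⇒ 11;  out={1}∪out(11)={1,4,7}

Scan:
i=0 'c': node 0→6
i=1 'b': node 6→1 (via fail)
i=2 'c': node 1→3  emit P2@[1:2]
i=3 'c': node 3→9  emit P3@[2:3],P5@[1:3]
i=4 'b': node 9→1 (via fail)
i=5 'a': node 1→8 (via fail)  emit P4@[5:5]
i=6 'a': node 8→8 (via fail)  emit P4@[6:6]
i=7 'c': node 8→6 (via fail)
i=8 'c': node 6→7  emit P3@[7:8]
i=9 'c': node 7→7 (via fail)  emit P3@[8:9]
i=10 'a': node 7→10 (via fail)  emit P4@[10:10],P6@[9:10]
i=11 'c': node 10→6 (via fail)
i=12 'b': node 6→1 (via fail)
i=13 'c': node 1→3  emit P2@[12:13]
i=14 'c': node 3→9  emit P3@[13:14],P5@[12:14]
i=15 'a': node 9→10 (via fail)  emit P4@[15:15],P6@[14:15]
i=16 'b': node 10→1 (via fail)
i=17 'c': node 1→3  emit P2@[16:17]
i=18 'c': node 3→9  emit P3@[17:18],P5@[16:18]
i=19 'c': node 9→7 (via fail)  emit P3@[18:19]
i=20 'c': node 7→7 (via fail)  emit P3@[19:20]
i=21 'c': node 7→7 (via fail)  emit P3@[20:21]
i=22 'a': node 7→10 (via fail)  emit P4@[22:22],P6@[21:22]

Result: [[2,2],[3,3],[3,5],[5,4],[6,4],[8,3],[9,3],[10,4],[10,6],[13,2],[14,3],[14,5],[15,4],[15,6],[17,2],[18,3],[18,5],[19,3],[20,3],[21,3],[22,4],[22,6]]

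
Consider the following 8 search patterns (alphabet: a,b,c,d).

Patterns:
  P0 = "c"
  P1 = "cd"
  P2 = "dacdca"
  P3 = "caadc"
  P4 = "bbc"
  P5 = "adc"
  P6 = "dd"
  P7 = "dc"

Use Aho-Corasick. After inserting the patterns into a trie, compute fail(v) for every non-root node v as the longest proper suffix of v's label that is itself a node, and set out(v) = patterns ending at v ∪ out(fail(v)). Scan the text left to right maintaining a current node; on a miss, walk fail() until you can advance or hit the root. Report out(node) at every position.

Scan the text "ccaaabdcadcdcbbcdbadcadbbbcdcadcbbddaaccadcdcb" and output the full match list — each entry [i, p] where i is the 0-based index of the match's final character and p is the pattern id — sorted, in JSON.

Build:
Trie nodes:
  0='ε' goto a→16 b→13 c→1 d→3
  1='c' goto a→9 d→2  [P0 ends]
  2='cd' goto ·  [P1 ends]
  3='d' goto a→4 c→20 d→19
  4='da' goto c→5
  5='dac' goto d→6
  6='dacd' goto c→7
  7='dacdc' goto a→8
  8='dacdca' goto ·  [P2 ends]
  9='ca' goto a→10
  10='caa' goto d→11
  11='caad' goto c→12
  12='caadc' goto ·  [P3 ends]
  13='b' goto b→14
  14='bb' goto c→15
  15='bbc' goto ·  [P4 ends]
  16='a' goto d→17
  17='ad' goto c→18
  18='adc' goto ·  [P5 ends]
  19='dd' goto ·  [P6 ends]
  20='dc' goto ·  [P7 ends]

Failure links (BFS by depth):
  fail(1) 'c': from fail(0)=0 chase 'c': 0 ⇒ 0;  out={0}∪out(0)={0}
  fail(3) 'd': from fail(0)=0 chase 'd': 0 ⇒ 0;  out=∅∪out(0)=∅
  fail(13) 'b': from fail(0)=0 chase 'b': 0 ⇒ 0;  out=∅∪out(0)=∅
  fail(16) 'a': from fail(0)=0 chase 'a': 0 ⇒ 0;  out=∅∪out(0)=∅
  fail(2) 'cd': from fail(1)=0 chase 'd': 0 ⇒ 3;  out={1}∪out(3)={1}
  fail(4) 'da': from fail(3)=0 chase 'a': 0 ⇒ 16;  out=∅∪out(16)=∅
  fail(9) 'ca': from fail(1)=0 chase 'a': 0 ⇒ 16;  out=∅∪out(16)=∅
  fail(14) 'bb': from fail(13)=0 chase 'b': 0 ⇒ 13;  out=∅∪out(13)=∅
  fail(17) 'ad': from fail(16)=0 chase 'd': 0 ⇒ 3;  out=∅∪out(3)=∅
  fail(19) 'dd': from fail(3)=0 chase 'd': 0 ⇒ 3;  out={6}∪out(3)={6}
  fail(20) 'dc': from fail(3)=0 chase 'c': 0 ⇒ 1;  out={7}∪out(1)={0,7}
  fail(5) 'dac': from fail(4)=16 chase 'c': 16→0 ⇒ 1;  out=∅∪out(1)={0}
  fail(10) 'caa': from fail(9)=16 chase 'a': 16→0 ⇒ 16;  out=∅∪out(16)=∅
  fail(15) 'bbc': from fail(14)=13 chase 'c': 13→0 ⇒ 1;  out={4}∪out(1)={0,4}
  fail(18) 'adc': from fail(17)=3 chase 'c': 3 ⇒ 20;  out={5}∪out(20)={0,5,7}
  fail(6) 'dacd': from fail(5)=1 chase 'd': 1 ⇒ 2;  out=∅∪out(2)={1}
  fail(11) 'caad': from fail(10)=16 chase 'd': 16 ⇒ 17;  out=∅∪out(17)=∅
  fail(7) 'dacdc': from fail(6)=2 chase 'c': 2→3 ⇒ 20;  out=∅∪out(20)={0,7}
  fail(12) 'caadc': from fail(11)=17 chase 'c': 17 ⇒ 18;  out={3}∪out(18)={0,3,5,7}
  fail(8) 'dacdca': from fail(7)=20 chase 'a': 20→1 ⇒ 9;  out={2}∪out(9)={2}

Run:
[0] read 'c'  n0⇒n1  → match P0@[0:0]
[1] read 'c'  n1⇒n1 (via fail)  → match P0@[1:1]
[2] read 'a'  n1⇒n9
[3] read 'a'  n9⇒n10
[4] read 'a'  n10⇒n16 (via fail)
[5] read 'b'  n16⇒n13 (via fail)
[6] read 'd'  n13⇒n3 (via fail)
[7] read 'c'  n3⇒n20  → match P0@[7:7],P7@[6:7]
[8] read 'a'  n20⇒n9 (via fail)
[9] read 'd'  n9⇒n17 (via fail)
[10] read 'c'  n17⇒n18  → match P0@[10:10],P5@[8:10],P7@[9:10]
[11] read 'd'  n18⇒n2 (via fail)  → match P1@[10:11]
[12] read 'c'  n2⇒n20 (via fail)  → match P0@[12:12],P7@[11:12]
[13] read 'b'  n20⇒n13 (via fail)
[14] read 'b'  n13⇒n14
[15] read 'c'  n14⇒n15  → match P0@[15:15],P4@[13:15]
[16] read 'd'  n15⇒n2 (via fail)  → match P1@[15:16]
[17] read 'b'  n2⇒n13 (via fail)
[18] read 'a'  n13⇒n16 (via fail)
[19] read 'd'  n16⇒n17
[20] read 'c'  n17⇒n18  → match P0@[20:20],P5@[18:20],P7@[19:20]
[21] read 'a'  n18⇒n9 (via fail)
[22] read 'd'  n9⇒n17 (via fail)
[23] read 'b'  n17⇒n13 (via fail)
[24] read 'b'  n13⇒n14
[25] read 'b'  n14⇒n14 (via fail)
[26] read 'c'  n14⇒n15  → match P0@[26:26],P4@[24:26]
[27] read 'd'  n15⇒n2 (via fail)  → match P1@[26:27]
[28] read 'c'  n2⇒n20 (via fail)  → match P0@[28:28],P7@[27:28]
[29] read 'a'  n20⇒n9 (via fail)
[30] read 'd'  n9⇒n17 (via fail)
[31] read 'c'  n17⇒n18  → match P0@[31:31],P5@[29:31],P7@[30:31]
[32] read 'b'  n18⇒n13 (via fail)
[33] read 'b'  n13⇒n14
[34] read 'd'  n14⇒n3 (via fail)
[35] read 'd'  n3⇒n19  → match P6@[34:35]
[36] read 'a'  n19⇒n4 (via fail)
[37] read 'a'  n4⇒n16 (via fail)
[38] read 'c'  n16⇒n1 (via fail)  → match P0@[38:38]
[39] read 'c'  n1⇒n1 (via fail)  → match P0@[39:39]
[40] read 'a'  n1⇒n9
[41] read 'd'  n9⇒n17 (via fail)
[42] read 'c'  n17⇒n18  → match P0@[42:42],P5@[40:42],P7@[41:42]
[43] read 'd'  n18⇒n2 (via fail)  → match P1@[42:43]
[44] read 'c'  n2⇒n20 (via fail)  → match P0@[44:44],P7@[43:44]
[45] read 'b'  n20⇒n13 (via fail)

Matches: [[0,0],[1,0],[7,0],[7,7],[10,0],[10,5],[10,7],[11,1],[12,0],[12,7],[15,0],[15,4],[16,1],[20,0],[20,5],[20,7],[26,0],[26,4],[27,1],[28,0],[28,7],[31,0],[31,5],[31,7],[35,6],[38,0],[39,0],[42,0],[42,5],[42,7],[43,1],[44,0],[44,7]]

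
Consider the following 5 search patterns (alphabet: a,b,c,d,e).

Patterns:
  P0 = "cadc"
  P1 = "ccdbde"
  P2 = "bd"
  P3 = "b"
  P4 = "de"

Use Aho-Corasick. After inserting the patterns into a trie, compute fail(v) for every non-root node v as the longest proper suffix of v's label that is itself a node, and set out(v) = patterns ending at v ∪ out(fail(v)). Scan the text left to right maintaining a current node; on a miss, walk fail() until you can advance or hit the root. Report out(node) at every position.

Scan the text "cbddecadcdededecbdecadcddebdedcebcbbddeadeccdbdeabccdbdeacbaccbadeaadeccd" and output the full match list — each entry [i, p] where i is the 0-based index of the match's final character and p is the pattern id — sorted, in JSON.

Construct AC machine:
Trie nodes:
  n0 'ε': b→10 c→1 d→12
  n1 'c': a→2 c→5
  n2 'ca': d→3
  n3 'cad': c→4
  n4 'cadc': ·  [P0 ends]
  n5 'cc': d→6
  n6 'ccd': b→7
  n7 'ccdb': d→8
  n8 'ccdbd': e→9
  n9 'ccdbde': ·  [P1 ends]
  n10 'b': d→11  [P3 ends]
  n11 'bd': ·  [P2 ends]
  n12 'd': e→13
  n13 'de': ·  [P4 ends]

BFS fail/out derivation:
  n1('c'): parent n0 fail=0; on 'c' 0 → fail=0;  out ∅∪∅=∅
  n10('b'): parent n0 fail=0; on 'b' 0 → fail=0;  out {3}∪∅={3}
  n12('d'): parent n0 fail=0; on 'd' 0 → fail=0;  out ∅∪∅=∅
  n2('ca'): parent n1 fail=0; on 'a' 0 → fail=0;  out ∅∪∅=∅
  n5('cc'): parent n1 fail=0; on 'c' 0 → fail=1;  out ∅∪∅=∅
  n11('bd'): parent n10 fail=0; on 'd' 0 → fail=12;  out {2}∪∅={2}
  n13('de'): parent n12 fail=0; on 'e' 0 → fail=0;  out {4}∪∅={4}
  n3('cad'): parent n2 fail=0; on 'd' 0 → fail=12;  out ∅∪∅=∅
  n6('ccd'): parent n5 fail=1; on 'd' 1→0 → fail=12;  out ∅∪∅=∅
  n4('cadc'): parent n3 fail=12; on 'c' 12→0 → fail=1;  out {0}∪∅={0}
  n7('ccdb'): parent n6 fail=12; on 'b' 12→0 → fail=10;  out ∅∪{3}={3}
  n8('ccdbd'): parent n7 fail=10; on 'd' 10 → fail=11;  out ∅∪{2}={2}
  n9('ccdbde'): parent n8 fail=11; on 'e' 11→12 → fail=13;  out {1}∪{4}={1,4}

Text stream:
[0] read 'c'  n0⇒n1
[1] read 'b'  n1⇒n10 (via fail)  ** P3@[1:1]
[2] read 'd'  n10⇒n11  ** P2@[1:2]
[3] read 'd'  n11⇒n12 (via fail)
[4] read 'e'  n12⇒n13  ** P4@[3:4]
[5] read 'c'  n13⇒n1 (via fail)
[6] read 'a'  n1⇒n2
[7] read 'd'  n2⇒n3
[8] read 'c'  n3⇒n4  ** P0@[5:8]
[9] read 'd'  n4⇒n12 (via fail)
[10] read 'e'  n12⇒n13  ** P4@[9:10]
[11] read 'd'  n13⇒n12 (via fail)
[12] read 'e'  n12⇒n13  ** P4@[11:12]
[13] read 'd'  n13⇒n12 (via fail)
[14] read 'e'  n12⇒n13  ** P4@[13:14]
[15] read 'c'  n13⇒n1 (via fail)
[16] read 'b'  n1⇒n10 (via fail)  ** P3@[16:16]
[17] read 'd'  n10⇒n11  ** P2@[16:17]
[18] read 'e'  n11⇒n13 (via fail)  ** P4@[17:18]
[19] read 'c'  n13⇒n1 (via fail)
[20] read 'a'  n1⇒n2
[21] read 'd'  n2⇒n3
[22] read 'c'  n3⇒n4  ** P0@[19:22]
[23] read 'd'  n4⇒n12 (via fail)
[24] read 'd'  n12⇒n12 (via fail)
[25] read 'e'  n12⇒n13  ** P4@[24:25]
[26] read 'b'  n13⇒n10 (via fail)  ** P3@[26:26]
[27] read 'd'  n10⇒n11  ** P2@[26:27]
[28] read 'e'  n11⇒n13 (via fail)  ** P4@[27:28]
[29] read 'd'  n13⇒n12 (via fail)
[30] read 'c'  n12⇒n1 (via fail)
[31] read 'e'  n1⇒n0 (via fail)
[32] read 'b'  n0⇒n10  ** P3@[32:32]
[33] read 'c'  n10⇒n1 (via fail)
[34] read 'b'  n1⇒n10 (via fail)  ** P3@[34:34]
[35] read 'b'  n10⇒n10 (via fail)  ** P3@[35:35]
[36] read 'd'  n10⇒n11  ** P2@[35:36]
[37] read 'd'  n11⇒n12 (via fail)
[38] read 'e'  n12⇒n13  ** P4@[37:38]
[39] read 'a'  n13⇒n0 (via fail)
[40] read 'd'  n0⇒n12
[41] read 'e'  n12⇒n13  ** P4@[40:41]
[42] read 'c'  n13⇒n1 (via fail)
[43] read 'c'  n1⇒n5
[44] read 'd'  n5⇒n6
[45] read 'b'  n6⇒n7  ** P3@[45:45]
[46] read 'd'  n7⇒n8  ** P2@[45:46]
[47] read 'e'  n8⇒n9  ** P1@[42:47],P4@[46:47]
[48] read 'a'  n9⇒n0 (via fail)
[49] read 'b'  n0⇒n10  ** P3@[49:49]
[50] read 'c'  n10⇒n1 (via fail)
[51] read 'c'  n1⇒n5
[52] read 'd'  n5⇒n6
[53] read 'b'  n6⇒n7  ** P3@[53:53]
[54] read 'd'  n7⇒n8  ** P2@[53:54]
[55] read 'e'  n8⇒n9  ** P1@[50:55],P4@[54:55]
[56] read 'a'  n9⇒n0 (via fail)
[57] read 'c'  n0⇒n1
[58] read 'b'  n1⇒n10 (via fail)  ** P3@[58:58]
[59] read 'a'  n10⇒n0 (via fail)
[60] read 'c'  n0⇒n1
[61] read 'c'  n1⇒n5
[62] read 'b'  n5⇒n10 (via fail)  ** P3@[62:62]
[63] read 'a'  n10⇒n0 (via fail)
[64] read 'd'  n0⇒n12
[65] read 'e'  n12⇒n13  ** P4@[64:65]
[66] read 'a'  n13⇒n0 (via fail)
[67] read 'a'  n0⇒n0
[68] read 'd'  n0⇒n12
[69] read 'e'  n12⇒n13  ** P4@[68:69]
[70] read 'c'  n13⇒n1 (via fail)
[71] read 'c'  n1⇒n5
[72] read 'd'  n5⇒n6

All matches (sorted): [[1,3],[2,2],[4,4],[8,0],[10,4],[12,4],[14,4],[16,3],[17,2],[18,4],[22,0],[25,4],[26,3],[27,2],[28,4],[32,3],[34,3],[35,3],[36,2],[38,4],[41,4],[45,3],[46,2],[47,1],[47,4],[49,3],[53,3],[54,2],[55,1],[55,4],[58,3],[62,3],[65,4],[69,4]]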